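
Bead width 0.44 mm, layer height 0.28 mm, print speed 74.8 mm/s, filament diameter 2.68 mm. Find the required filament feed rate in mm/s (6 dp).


Q = 0.44 * 0.28 * 74.8 = 9.21536 mm^3/s
A_fil = pi*(2.68/2)^2 = 5.64104377 mm^2
v_feed = 9.21536 / 5.64104377 = 1.633627 mm/s


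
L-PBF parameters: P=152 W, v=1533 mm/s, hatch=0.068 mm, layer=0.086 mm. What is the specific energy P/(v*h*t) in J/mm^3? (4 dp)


Build rate = 1533 * 0.068 * 0.086 = 8.964984 mm^3/s
SE = 152 / 8.964984 = 16.9549 J/mm^3


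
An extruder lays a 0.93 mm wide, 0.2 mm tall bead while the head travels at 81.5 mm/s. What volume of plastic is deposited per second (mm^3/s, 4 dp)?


Rate = 0.93 * 0.2 * 81.5 = 15.159 mm^3/s


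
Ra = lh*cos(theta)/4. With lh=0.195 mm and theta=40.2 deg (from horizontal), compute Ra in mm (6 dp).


Ra = 0.195 * cos(40.2) / 4 = 0.037235 mm


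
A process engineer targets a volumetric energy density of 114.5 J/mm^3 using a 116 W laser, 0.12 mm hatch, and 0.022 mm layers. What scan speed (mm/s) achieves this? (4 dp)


v = 116 / (114.5*0.12*0.022) = 383.7502 mm/s


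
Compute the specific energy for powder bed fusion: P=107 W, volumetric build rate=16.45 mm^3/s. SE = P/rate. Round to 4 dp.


SE = 107 / 16.45 = 6.5046 J/mm^3


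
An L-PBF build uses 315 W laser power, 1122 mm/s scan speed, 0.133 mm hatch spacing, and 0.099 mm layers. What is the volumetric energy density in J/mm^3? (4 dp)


E = 315 / (1122*0.133*0.099) = 21.3221 J/mm^3


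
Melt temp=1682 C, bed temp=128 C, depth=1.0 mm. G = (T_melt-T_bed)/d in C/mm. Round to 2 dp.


G = (1682-128)/1.0 = 1554.0 C/mm


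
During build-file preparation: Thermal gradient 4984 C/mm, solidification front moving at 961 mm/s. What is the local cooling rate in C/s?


CR = 4984 * 961 = 4789624 C/s


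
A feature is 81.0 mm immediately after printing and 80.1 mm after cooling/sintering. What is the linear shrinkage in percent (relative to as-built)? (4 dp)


Shrinkage = ((81.0-80.1)/81.0)*100 = 1.1111 %


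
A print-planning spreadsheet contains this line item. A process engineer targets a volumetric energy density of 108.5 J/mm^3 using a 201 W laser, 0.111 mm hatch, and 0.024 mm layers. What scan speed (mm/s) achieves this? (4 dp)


v = 201 / (108.5*0.111*0.024) = 695.3959 mm/s


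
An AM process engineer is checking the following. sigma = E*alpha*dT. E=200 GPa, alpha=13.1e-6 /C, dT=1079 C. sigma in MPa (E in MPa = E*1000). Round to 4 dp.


sigma = 200*1000 * 13.1e-6 * 1079 = 2826.98 MPa


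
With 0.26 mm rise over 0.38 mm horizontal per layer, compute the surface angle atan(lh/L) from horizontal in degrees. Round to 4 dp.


angle = atan(0.26/0.38) = 34.3803 degrees


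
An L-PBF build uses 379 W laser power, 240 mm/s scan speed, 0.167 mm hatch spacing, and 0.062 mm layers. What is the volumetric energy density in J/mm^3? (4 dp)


E = 379 / (240*0.167*0.062) = 152.5175 J/mm^3


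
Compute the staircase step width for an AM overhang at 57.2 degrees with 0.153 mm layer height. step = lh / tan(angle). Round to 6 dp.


step = 0.153 / tan(57.2) = 0.098602 mm


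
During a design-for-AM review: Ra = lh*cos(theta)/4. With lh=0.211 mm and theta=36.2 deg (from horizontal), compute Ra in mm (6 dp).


Ra = 0.211 * cos(36.2) / 4 = 0.042567 mm


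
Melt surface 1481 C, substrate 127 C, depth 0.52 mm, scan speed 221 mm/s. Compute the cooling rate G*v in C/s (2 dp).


G = (1481-127)/0.52 = 2603.84615385 C/mm
CR = 2603.84615385 * 221 = 575450.0 C/s


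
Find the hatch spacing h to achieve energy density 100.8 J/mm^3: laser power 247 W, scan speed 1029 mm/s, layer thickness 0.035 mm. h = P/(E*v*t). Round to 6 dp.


h = 247 / (100.8*1029*0.035) = 0.068038 mm


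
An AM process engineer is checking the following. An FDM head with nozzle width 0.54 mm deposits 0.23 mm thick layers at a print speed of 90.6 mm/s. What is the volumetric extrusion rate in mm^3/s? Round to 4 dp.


Rate = 0.54 * 0.23 * 90.6 = 11.2525 mm^3/s


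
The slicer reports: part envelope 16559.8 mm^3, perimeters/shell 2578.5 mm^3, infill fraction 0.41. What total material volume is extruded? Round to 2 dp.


V_infill = (16559.8 - 2578.5) * 0.41 = 5732.33
V_total = 2578.5 + 5732.33 = 8310.83 mm^3


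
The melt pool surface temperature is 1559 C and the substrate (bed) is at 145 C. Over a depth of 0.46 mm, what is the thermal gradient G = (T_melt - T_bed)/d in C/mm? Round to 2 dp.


G = (1559-145)/0.46 = 3073.91 C/mm


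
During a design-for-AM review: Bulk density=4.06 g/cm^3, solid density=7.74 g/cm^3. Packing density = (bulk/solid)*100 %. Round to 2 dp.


Packing = (4.06/7.74)*100 = 52.45 %


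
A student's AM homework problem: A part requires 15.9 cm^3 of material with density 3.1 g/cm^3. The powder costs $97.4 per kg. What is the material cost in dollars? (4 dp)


Mass = 15.9*3.1/1000 = 0.04929 kg
Cost = 0.04929 * 97.4 = 4.8008 $


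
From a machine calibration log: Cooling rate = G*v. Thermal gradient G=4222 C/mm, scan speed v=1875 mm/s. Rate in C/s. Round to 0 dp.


CR = 4222 * 1875 = 7916250 C/s


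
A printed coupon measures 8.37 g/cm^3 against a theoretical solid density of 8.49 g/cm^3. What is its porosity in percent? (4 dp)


Porosity = (1-8.37/8.49)*100 = 1.4134 %


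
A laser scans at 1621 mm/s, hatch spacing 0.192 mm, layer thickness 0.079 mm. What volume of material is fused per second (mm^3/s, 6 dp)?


Rate = 1621 * 0.192 * 0.079 = 24.587328 mm^3/s


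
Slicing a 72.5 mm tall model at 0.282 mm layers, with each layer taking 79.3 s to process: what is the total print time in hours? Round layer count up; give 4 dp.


Layers = ceil(72.5/0.282) = 258
t = 258 * 79.3 / 3600 = 5.6832 hrs


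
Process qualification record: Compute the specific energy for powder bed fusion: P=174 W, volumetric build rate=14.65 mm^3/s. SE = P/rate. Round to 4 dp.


SE = 174 / 14.65 = 11.8771 J/mm^3


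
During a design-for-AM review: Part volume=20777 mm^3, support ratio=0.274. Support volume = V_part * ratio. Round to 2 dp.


V_support = 20777 * 0.274 = 5692.9 mm^3


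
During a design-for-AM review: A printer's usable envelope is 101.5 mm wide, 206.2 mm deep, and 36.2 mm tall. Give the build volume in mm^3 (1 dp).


V = 101.5 * 206.2 * 36.2 = 757640.7 mm^3


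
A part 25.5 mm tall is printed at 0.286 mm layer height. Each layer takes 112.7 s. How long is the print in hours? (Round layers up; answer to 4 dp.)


Layers = ceil(25.5/0.286) = 90
t = 90 * 112.7 / 3600 = 2.8175 hrs


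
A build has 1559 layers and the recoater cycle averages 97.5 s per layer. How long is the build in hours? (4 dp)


t = 1559 * 97.5 / 3600 = 42.2229 hrs


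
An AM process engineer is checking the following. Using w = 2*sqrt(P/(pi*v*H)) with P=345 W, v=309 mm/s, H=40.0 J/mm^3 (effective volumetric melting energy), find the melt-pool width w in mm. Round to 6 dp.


w = 2*sqrt(345/(pi*309*40.0)) = 0.188519 mm


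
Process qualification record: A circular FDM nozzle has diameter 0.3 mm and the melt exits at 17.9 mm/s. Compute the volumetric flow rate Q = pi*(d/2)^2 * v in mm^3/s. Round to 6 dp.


A = pi*(0.3/2)^2 = 0.07068583 mm^2
Q = 0.07068583 * 17.9 = 1.265276 mm^3/s


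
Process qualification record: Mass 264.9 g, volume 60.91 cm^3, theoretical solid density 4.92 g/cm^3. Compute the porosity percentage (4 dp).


rho_part = 264.9 / 60.91 = 4.34903957 g/cm^3
Porosity = (1 - 4.34903957/4.92)*100 = 11.6049 %


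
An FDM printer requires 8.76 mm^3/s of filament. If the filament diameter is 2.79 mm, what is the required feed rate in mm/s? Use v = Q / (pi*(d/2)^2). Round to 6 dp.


A = pi*(2.79/2)^2 = 6.113618
v = 8.76 / 6.113618 = 1.432867 mm/s


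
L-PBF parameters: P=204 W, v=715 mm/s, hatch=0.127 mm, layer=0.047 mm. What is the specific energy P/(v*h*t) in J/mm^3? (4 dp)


Build rate = 715 * 0.127 * 0.047 = 4.267835 mm^3/s
SE = 204 / 4.267835 = 47.7994 J/mm^3


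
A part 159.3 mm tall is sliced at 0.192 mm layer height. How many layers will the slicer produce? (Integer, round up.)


Layers = ceil(159.3/0.192) = 830


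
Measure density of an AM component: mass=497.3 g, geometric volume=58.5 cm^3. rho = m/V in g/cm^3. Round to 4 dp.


rho = 497.3 / 58.5 = 8.5009 g/cm^3


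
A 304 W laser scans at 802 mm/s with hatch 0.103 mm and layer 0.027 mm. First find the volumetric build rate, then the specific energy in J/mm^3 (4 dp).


Build rate = 802 * 0.103 * 0.027 = 2.230362 mm^3/s
SE = 304 / 2.230362 = 136.3007 J/mm^3


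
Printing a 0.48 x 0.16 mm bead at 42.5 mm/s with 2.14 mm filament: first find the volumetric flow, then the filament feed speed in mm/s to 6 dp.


Q = 0.48 * 0.16 * 42.5 = 3.264 mm^3/s
A_fil = pi*(2.14/2)^2 = 3.59680943 mm^2
v_feed = 3.264 / 3.59680943 = 0.907471 mm/s


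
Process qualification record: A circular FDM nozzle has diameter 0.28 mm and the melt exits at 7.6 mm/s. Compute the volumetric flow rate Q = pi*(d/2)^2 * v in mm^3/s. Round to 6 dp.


A = pi*(0.28/2)^2 = 0.06157522 mm^2
Q = 0.06157522 * 7.6 = 0.467972 mm^3/s


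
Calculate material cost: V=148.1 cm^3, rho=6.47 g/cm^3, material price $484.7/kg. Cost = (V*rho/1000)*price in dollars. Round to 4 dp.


Mass = 148.1*6.47/1000 = 0.958207 kg
Cost = 0.958207 * 484.7 = 464.4429 $


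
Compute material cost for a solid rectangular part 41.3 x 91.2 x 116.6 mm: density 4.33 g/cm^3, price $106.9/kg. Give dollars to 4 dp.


V = 41.3 * 91.2 * 116.6 = 439180.896 mm^3 = 439.180896 cm^3
Mass = 439.180896 * 4.33 / 1000 = 1.90165328 kg
Cost = 1.90165328 * 106.9 = 203.2867 $


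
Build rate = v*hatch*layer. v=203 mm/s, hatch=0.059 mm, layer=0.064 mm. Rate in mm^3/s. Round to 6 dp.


Rate = 203 * 0.059 * 0.064 = 0.766528 mm^3/s


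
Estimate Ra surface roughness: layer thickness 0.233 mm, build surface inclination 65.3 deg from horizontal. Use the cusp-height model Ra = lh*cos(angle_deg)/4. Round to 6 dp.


Ra = 0.233 * cos(65.3) / 4 = 0.024341 mm


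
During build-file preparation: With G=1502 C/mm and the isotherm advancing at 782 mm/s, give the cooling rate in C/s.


CR = 1502 * 782 = 1174564 C/s


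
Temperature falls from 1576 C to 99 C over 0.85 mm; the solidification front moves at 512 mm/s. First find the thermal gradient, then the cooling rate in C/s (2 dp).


G = (1576-99)/0.85 = 1737.64705882 C/mm
CR = 1737.64705882 * 512 = 889675.29 C/s


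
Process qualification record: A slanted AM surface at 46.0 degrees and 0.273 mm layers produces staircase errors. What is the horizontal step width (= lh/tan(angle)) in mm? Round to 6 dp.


step = 0.273 / tan(46.0) = 0.263633 mm


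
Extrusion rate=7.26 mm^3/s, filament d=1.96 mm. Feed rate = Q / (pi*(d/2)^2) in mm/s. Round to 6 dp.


A = pi*(1.96/2)^2 = 3.017186
v = 7.26 / 3.017186 = 2.406216 mm/s


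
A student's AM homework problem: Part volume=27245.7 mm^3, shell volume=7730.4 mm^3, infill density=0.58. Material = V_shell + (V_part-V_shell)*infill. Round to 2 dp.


V_infill = (27245.7 - 7730.4) * 0.58 = 11318.87
V_total = 7730.4 + 11318.87 = 19049.27 mm^3


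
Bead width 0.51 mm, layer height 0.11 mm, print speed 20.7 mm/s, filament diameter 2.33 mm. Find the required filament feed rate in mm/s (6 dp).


Q = 0.51 * 0.11 * 20.7 = 1.16127 mm^3/s
A_fil = pi*(2.33/2)^2 = 4.26384809 mm^2
v_feed = 1.16127 / 4.26384809 = 0.272353 mm/s


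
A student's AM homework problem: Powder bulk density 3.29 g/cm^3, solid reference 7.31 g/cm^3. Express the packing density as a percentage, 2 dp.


Packing = (3.29/7.31)*100 = 45.01 %


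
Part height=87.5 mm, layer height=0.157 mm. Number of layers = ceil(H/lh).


Layers = ceil(87.5/0.157) = 558


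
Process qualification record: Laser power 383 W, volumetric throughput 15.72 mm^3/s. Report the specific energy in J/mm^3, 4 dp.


SE = 383 / 15.72 = 24.3639 J/mm^3


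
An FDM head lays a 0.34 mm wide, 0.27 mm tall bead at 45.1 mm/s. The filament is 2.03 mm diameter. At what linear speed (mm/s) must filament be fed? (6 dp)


Q = 0.34 * 0.27 * 45.1 = 4.14018 mm^3/s
A_fil = pi*(2.03/2)^2 = 3.23654729 mm^2
v_feed = 4.14018 / 3.23654729 = 1.279197 mm/s


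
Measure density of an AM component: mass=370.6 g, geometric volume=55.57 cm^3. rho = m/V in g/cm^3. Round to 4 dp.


rho = 370.6 / 55.57 = 6.6691 g/cm^3


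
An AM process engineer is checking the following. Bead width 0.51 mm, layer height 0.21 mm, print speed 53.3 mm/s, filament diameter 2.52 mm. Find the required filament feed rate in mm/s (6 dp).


Q = 0.51 * 0.21 * 53.3 = 5.70843 mm^3/s
A_fil = pi*(2.52/2)^2 = 4.9875925 mm^2
v_feed = 5.70843 / 4.9875925 = 1.144526 mm/s


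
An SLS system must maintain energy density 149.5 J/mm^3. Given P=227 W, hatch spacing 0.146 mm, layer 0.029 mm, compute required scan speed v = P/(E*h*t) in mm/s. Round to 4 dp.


v = 227 / (149.5*0.146*0.029) = 358.6194 mm/s


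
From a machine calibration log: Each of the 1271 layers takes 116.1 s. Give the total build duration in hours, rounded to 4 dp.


t = 1271 * 116.1 / 3600 = 40.9898 hrs


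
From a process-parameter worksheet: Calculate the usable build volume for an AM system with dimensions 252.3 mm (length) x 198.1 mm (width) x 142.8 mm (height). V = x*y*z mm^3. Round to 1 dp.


V = 252.3 * 198.1 * 142.8 = 7137234.0 mm^3


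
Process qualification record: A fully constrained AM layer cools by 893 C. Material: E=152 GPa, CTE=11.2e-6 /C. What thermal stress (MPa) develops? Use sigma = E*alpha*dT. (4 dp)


sigma = 152*1000 * 11.2e-6 * 893 = 1520.2432 MPa


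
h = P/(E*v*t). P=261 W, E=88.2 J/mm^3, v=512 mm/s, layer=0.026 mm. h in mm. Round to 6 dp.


h = 261 / (88.2*512*0.026) = 0.222294 mm


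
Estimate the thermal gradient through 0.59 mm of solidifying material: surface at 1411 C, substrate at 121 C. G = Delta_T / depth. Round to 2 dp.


G = (1411-121)/0.59 = 2186.44 C/mm


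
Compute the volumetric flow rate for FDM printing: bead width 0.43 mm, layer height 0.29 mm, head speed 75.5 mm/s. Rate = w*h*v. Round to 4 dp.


Rate = 0.43 * 0.29 * 75.5 = 9.4149 mm^3/s


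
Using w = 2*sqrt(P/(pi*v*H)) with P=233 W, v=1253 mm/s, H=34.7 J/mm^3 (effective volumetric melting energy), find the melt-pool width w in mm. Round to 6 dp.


w = 2*sqrt(233/(pi*1253*34.7)) = 0.082602 mm


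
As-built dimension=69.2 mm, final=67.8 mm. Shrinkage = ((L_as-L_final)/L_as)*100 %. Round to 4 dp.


Shrinkage = ((69.2-67.8)/69.2)*100 = 2.0231 %


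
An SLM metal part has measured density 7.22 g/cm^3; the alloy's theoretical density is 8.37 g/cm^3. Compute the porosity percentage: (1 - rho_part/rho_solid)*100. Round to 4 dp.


Porosity = (1-7.22/8.37)*100 = 13.7395 %


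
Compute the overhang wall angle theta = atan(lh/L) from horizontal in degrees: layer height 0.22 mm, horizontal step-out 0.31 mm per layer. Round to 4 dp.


angle = atan(0.22/0.31) = 35.3625 degrees


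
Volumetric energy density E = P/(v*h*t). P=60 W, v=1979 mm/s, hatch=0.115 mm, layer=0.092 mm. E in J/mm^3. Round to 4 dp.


E = 60 / (1979*0.115*0.092) = 2.8656 J/mm^3


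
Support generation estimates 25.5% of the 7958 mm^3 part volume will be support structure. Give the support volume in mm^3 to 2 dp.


V_support = 7958 * 0.255 = 2029.29 mm^3


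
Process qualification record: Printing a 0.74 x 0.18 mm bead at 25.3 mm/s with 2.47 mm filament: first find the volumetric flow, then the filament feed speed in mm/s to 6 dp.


Q = 0.74 * 0.18 * 25.3 = 3.36996 mm^3/s
A_fil = pi*(2.47/2)^2 = 4.79163566 mm^2
v_feed = 3.36996 / 4.79163566 = 0.703301 mm/s


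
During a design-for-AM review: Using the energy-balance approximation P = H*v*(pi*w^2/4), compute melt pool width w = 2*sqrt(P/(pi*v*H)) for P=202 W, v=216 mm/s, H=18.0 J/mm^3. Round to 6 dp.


w = 2*sqrt(202/(pi*216*18.0)) = 0.257198 mm


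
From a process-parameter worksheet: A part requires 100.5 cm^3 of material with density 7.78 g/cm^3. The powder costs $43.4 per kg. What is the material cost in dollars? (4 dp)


Mass = 100.5*7.78/1000 = 0.78189 kg
Cost = 0.78189 * 43.4 = 33.934 $


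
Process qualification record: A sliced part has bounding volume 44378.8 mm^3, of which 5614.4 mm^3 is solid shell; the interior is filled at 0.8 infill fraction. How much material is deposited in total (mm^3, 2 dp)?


V_infill = (44378.8 - 5614.4) * 0.8 = 31011.52
V_total = 5614.4 + 31011.52 = 36625.92 mm^3


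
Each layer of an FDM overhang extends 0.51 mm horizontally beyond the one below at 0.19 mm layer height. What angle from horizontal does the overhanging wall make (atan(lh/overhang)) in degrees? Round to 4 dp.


angle = atan(0.19/0.51) = 20.4328 degrees


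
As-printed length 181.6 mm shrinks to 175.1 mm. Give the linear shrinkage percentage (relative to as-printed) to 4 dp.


Shrinkage = ((181.6-175.1)/181.6)*100 = 3.5793 %


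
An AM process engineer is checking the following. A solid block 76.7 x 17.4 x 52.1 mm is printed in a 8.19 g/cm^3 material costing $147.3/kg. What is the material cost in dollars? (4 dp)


V = 76.7 * 17.4 * 52.1 = 69531.618 mm^3 = 69.531618 cm^3
Mass = 69.531618 * 8.19 / 1000 = 0.56946395 kg
Cost = 0.56946395 * 147.3 = 83.882 $


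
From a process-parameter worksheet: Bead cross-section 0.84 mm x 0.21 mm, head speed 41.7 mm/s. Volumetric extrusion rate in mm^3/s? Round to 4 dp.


Rate = 0.84 * 0.21 * 41.7 = 7.3559 mm^3/s


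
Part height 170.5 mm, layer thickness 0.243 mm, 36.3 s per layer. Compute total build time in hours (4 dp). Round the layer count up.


Layers = ceil(170.5/0.243) = 702
t = 702 * 36.3 / 3600 = 7.0785 hrs


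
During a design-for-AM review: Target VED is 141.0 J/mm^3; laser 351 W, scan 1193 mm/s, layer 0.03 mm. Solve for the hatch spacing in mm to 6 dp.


h = 351 / (141.0*1193*0.03) = 0.069555 mm


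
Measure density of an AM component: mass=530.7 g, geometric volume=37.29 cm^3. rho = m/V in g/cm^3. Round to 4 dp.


rho = 530.7 / 37.29 = 14.2317 g/cm^3


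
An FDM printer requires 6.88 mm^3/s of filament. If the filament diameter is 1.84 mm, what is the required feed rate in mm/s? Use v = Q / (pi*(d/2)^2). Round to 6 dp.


A = pi*(1.84/2)^2 = 2.659044
v = 6.88 / 2.659044 = 2.587396 mm/s


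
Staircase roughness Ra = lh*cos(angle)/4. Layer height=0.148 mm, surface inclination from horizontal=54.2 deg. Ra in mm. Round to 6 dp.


Ra = 0.148 * cos(54.2) / 4 = 0.021643 mm


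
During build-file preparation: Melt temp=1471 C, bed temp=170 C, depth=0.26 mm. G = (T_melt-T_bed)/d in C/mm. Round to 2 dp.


G = (1471-170)/0.26 = 5003.85 C/mm


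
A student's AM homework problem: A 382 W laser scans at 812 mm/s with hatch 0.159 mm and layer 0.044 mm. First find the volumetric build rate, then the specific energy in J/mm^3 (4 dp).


Build rate = 812 * 0.159 * 0.044 = 5.680752 mm^3/s
SE = 382 / 5.680752 = 67.2446 J/mm^3


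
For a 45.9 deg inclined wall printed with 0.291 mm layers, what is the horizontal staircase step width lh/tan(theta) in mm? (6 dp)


step = 0.291 / tan(45.9) = 0.281999 mm


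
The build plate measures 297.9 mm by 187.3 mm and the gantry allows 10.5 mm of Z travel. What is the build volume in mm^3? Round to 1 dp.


V = 297.9 * 187.3 * 10.5 = 585865.0 mm^3


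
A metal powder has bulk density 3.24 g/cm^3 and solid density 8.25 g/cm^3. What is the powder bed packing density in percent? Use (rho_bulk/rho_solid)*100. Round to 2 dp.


Packing = (3.24/8.25)*100 = 39.27 %


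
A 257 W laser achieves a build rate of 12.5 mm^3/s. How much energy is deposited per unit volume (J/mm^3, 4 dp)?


SE = 257 / 12.5 = 20.56 J/mm^3


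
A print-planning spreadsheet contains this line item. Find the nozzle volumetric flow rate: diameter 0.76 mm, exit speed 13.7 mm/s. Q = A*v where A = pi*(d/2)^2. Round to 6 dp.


A = pi*(0.76/2)^2 = 0.45364598 mm^2
Q = 0.45364598 * 13.7 = 6.21495 mm^3/s


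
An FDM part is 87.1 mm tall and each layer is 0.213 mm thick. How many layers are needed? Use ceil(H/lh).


Layers = ceil(87.1/0.213) = 409


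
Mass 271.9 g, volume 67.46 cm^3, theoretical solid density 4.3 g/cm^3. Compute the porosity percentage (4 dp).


rho_part = 271.9 / 67.46 = 4.03053661 g/cm^3
Porosity = (1 - 4.03053661/4.3)*100 = 6.2666 %


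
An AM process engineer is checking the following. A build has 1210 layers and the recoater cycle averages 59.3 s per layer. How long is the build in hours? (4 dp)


t = 1210 * 59.3 / 3600 = 19.9314 hrs


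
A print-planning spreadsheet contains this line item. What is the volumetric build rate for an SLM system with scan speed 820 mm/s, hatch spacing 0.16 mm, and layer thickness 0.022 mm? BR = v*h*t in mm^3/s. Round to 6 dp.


Rate = 820 * 0.16 * 0.022 = 2.8864 mm^3/s


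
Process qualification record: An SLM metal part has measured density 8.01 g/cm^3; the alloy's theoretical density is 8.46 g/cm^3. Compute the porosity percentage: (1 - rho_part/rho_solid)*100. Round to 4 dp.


Porosity = (1-8.01/8.46)*100 = 5.3191 %


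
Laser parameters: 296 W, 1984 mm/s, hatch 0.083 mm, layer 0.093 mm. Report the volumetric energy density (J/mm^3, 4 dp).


E = 296 / (1984*0.083*0.093) = 19.3281 J/mm^3


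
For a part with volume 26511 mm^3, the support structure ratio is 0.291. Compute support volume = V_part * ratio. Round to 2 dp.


V_support = 26511 * 0.291 = 7714.7 mm^3


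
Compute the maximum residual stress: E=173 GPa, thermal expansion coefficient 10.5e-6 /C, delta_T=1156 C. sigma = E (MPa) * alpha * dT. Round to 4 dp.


sigma = 173*1000 * 10.5e-6 * 1156 = 2099.874 MPa


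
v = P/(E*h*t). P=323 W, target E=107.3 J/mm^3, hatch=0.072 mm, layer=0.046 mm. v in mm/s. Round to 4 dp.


v = 323 / (107.3*0.072*0.046) = 908.8924 mm/s


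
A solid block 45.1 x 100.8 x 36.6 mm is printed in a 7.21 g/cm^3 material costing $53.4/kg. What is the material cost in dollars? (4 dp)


V = 45.1 * 100.8 * 36.6 = 166386.528 mm^3 = 166.386528 cm^3
Mass = 166.386528 * 7.21 / 1000 = 1.19964687 kg
Cost = 1.19964687 * 53.4 = 64.0611 $


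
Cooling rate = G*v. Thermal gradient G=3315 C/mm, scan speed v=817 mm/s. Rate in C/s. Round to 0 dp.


CR = 3315 * 817 = 2708355 C/s


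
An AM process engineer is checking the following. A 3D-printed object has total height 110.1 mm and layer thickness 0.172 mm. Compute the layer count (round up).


Layers = ceil(110.1/0.172) = 641


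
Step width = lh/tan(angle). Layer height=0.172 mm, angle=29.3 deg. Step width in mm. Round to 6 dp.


step = 0.172 / tan(29.3) = 0.3065 mm


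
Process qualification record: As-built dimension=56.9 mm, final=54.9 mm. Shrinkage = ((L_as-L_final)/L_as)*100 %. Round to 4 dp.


Shrinkage = ((56.9-54.9)/56.9)*100 = 3.5149 %


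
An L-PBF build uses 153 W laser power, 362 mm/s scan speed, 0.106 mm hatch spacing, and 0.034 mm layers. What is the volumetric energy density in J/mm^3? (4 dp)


E = 153 / (362*0.106*0.034) = 117.273 J/mm^3


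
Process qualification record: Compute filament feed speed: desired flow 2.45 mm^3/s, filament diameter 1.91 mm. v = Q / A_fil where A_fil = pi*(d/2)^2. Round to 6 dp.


A = pi*(1.91/2)^2 = 2.865211
v = 2.45 / 2.865211 = 0.855085 mm/s


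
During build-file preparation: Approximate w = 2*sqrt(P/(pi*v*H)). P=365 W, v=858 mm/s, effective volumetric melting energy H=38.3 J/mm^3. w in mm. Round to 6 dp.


w = 2*sqrt(365/(pi*858*38.3)) = 0.118921 mm


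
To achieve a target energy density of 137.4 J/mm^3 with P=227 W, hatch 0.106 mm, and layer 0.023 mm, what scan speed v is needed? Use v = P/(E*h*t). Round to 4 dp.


v = 227 / (137.4*0.106*0.023) = 677.65 mm/s


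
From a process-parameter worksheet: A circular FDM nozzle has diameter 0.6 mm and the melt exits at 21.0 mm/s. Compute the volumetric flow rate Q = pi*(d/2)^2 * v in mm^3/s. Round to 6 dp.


A = pi*(0.6/2)^2 = 0.28274334 mm^2
Q = 0.28274334 * 21.0 = 5.93761 mm^3/s


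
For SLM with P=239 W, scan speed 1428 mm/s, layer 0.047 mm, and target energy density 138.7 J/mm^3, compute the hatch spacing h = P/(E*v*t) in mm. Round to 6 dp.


h = 239 / (138.7*1428*0.047) = 0.025674 mm


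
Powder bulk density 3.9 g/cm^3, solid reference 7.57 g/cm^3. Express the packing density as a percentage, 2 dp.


Packing = (3.9/7.57)*100 = 51.52 %


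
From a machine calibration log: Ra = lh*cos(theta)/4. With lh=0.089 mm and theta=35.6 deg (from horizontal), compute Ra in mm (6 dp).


Ra = 0.089 * cos(35.6) / 4 = 0.018091 mm


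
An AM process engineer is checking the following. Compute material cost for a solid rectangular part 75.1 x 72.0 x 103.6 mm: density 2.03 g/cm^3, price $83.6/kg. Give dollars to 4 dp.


V = 75.1 * 72.0 * 103.6 = 560185.92 mm^3 = 560.18592 cm^3
Mass = 560.18592 * 2.03 / 1000 = 1.13717742 kg
Cost = 1.13717742 * 83.6 = 95.068 $


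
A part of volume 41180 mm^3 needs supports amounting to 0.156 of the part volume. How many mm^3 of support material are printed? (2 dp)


V_support = 41180 * 0.156 = 6424.08 mm^3


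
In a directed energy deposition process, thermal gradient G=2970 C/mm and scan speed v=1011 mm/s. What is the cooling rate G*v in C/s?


CR = 2970 * 1011 = 3002670 C/s


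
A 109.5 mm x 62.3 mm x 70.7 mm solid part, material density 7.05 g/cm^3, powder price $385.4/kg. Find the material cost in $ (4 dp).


V = 109.5 * 62.3 * 70.7 = 482304.795 mm^3 = 482.304795 cm^3
Mass = 482.304795 * 7.05 / 1000 = 3.4002488 kg
Cost = 3.4002488 * 385.4 = 1310.4559 $


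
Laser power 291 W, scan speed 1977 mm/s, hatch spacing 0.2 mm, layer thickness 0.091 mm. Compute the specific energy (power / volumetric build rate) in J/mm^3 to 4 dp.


Build rate = 1977 * 0.2 * 0.091 = 35.9814 mm^3/s
SE = 291 / 35.9814 = 8.0875 J/mm^3


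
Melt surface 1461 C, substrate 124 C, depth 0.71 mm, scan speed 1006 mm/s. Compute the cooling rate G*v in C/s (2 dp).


G = (1461-124)/0.71 = 1883.09859155 C/mm
CR = 1883.09859155 * 1006 = 1894397.18 C/s


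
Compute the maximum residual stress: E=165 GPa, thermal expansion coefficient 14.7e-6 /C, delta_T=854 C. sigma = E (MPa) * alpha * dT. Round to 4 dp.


sigma = 165*1000 * 14.7e-6 * 854 = 2071.377 MPa


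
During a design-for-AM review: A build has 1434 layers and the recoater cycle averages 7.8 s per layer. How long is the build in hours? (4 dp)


t = 1434 * 7.8 / 3600 = 3.107 hrs


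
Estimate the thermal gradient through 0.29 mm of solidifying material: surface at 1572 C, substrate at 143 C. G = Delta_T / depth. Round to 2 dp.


G = (1572-143)/0.29 = 4927.59 C/mm


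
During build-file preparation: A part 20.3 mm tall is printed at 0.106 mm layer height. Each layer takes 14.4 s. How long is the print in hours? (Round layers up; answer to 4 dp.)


Layers = ceil(20.3/0.106) = 192
t = 192 * 14.4 / 3600 = 0.768 hrs


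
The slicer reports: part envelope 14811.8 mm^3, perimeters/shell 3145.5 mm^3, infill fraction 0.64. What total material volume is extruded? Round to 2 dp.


V_infill = (14811.8 - 3145.5) * 0.64 = 7466.43
V_total = 3145.5 + 7466.43 = 10611.93 mm^3


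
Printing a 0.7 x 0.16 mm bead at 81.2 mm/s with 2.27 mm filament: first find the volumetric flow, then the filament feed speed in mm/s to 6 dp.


Q = 0.7 * 0.16 * 81.2 = 9.0944 mm^3/s
A_fil = pi*(2.27/2)^2 = 4.0470782 mm^2
v_feed = 9.0944 / 4.0470782 = 2.247152 mm/s


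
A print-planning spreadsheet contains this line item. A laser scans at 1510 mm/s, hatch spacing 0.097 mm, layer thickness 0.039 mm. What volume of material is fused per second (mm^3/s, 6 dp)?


Rate = 1510 * 0.097 * 0.039 = 5.71233 mm^3/s


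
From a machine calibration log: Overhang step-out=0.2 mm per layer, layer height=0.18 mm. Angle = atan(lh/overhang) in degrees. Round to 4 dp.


angle = atan(0.18/0.2) = 41.9872 degrees


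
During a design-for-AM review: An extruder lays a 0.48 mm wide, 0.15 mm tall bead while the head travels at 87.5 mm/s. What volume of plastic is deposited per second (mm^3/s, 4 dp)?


Rate = 0.48 * 0.15 * 87.5 = 6.3 mm^3/s


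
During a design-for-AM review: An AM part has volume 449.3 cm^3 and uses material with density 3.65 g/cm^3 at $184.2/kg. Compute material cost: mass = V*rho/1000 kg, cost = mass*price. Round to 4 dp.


Mass = 449.3*3.65/1000 = 1.639945 kg
Cost = 1.639945 * 184.2 = 302.0779 $


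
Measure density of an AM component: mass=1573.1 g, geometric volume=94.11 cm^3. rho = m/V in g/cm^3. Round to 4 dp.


rho = 1573.1 / 94.11 = 16.7155 g/cm^3


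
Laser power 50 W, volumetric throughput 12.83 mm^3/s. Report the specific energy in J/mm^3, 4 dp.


SE = 50 / 12.83 = 3.8971 J/mm^3


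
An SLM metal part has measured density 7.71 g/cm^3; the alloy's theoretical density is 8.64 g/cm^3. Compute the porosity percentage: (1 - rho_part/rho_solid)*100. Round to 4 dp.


Porosity = (1-7.71/8.64)*100 = 10.7639 %


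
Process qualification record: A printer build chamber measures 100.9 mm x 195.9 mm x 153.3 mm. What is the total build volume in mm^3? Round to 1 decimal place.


V = 100.9 * 195.9 * 153.3 = 3030175.3 mm^3


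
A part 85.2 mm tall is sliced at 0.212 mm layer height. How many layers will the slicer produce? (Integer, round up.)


Layers = ceil(85.2/0.212) = 402


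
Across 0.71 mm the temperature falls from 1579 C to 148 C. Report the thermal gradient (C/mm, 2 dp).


G = (1579-148)/0.71 = 2015.49 C/mm


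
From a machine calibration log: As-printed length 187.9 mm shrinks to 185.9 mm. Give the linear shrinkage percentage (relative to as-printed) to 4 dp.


Shrinkage = ((187.9-185.9)/187.9)*100 = 1.0644 %


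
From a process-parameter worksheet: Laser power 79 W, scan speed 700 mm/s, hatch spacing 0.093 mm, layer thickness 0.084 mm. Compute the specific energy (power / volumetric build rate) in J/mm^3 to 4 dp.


Build rate = 700 * 0.093 * 0.084 = 5.4684 mm^3/s
SE = 79 / 5.4684 = 14.4466 J/mm^3


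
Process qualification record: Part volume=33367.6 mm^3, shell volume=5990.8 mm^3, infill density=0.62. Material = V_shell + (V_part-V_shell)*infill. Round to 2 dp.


V_infill = (33367.6 - 5990.8) * 0.62 = 16973.62
V_total = 5990.8 + 16973.62 = 22964.42 mm^3


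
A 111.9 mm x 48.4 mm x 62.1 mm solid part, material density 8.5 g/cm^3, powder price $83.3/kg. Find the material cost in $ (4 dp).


V = 111.9 * 48.4 * 62.1 = 336331.116 mm^3 = 336.331116 cm^3
Mass = 336.331116 * 8.5 / 1000 = 2.85881449 kg
Cost = 2.85881449 * 83.3 = 238.1392 $


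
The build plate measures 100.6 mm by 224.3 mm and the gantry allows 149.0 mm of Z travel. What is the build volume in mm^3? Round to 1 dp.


V = 100.6 * 224.3 * 149.0 = 3362122.4 mm^3


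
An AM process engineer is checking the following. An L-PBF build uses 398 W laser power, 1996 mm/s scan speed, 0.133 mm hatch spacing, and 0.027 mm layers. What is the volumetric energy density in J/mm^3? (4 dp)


E = 398 / (1996*0.133*0.027) = 55.5274 J/mm^3


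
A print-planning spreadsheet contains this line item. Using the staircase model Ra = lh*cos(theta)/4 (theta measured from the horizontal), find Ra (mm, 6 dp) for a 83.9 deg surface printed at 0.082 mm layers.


Ra = 0.082 * cos(83.9) / 4 = 0.002178 mm


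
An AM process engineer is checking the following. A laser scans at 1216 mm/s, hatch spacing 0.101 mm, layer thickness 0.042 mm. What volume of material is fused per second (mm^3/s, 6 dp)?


Rate = 1216 * 0.101 * 0.042 = 5.158272 mm^3/s


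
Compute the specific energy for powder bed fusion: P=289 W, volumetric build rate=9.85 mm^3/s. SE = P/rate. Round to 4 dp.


SE = 289 / 9.85 = 29.3401 J/mm^3


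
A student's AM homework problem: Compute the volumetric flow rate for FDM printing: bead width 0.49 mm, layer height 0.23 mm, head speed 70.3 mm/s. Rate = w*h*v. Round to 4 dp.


Rate = 0.49 * 0.23 * 70.3 = 7.9228 mm^3/s


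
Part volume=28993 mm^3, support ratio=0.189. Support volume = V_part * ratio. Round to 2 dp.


V_support = 28993 * 0.189 = 5479.68 mm^3


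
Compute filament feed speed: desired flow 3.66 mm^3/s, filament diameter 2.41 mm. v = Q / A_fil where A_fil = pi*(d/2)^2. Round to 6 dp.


A = pi*(2.41/2)^2 = 4.561671
v = 3.66 / 4.561671 = 0.802338 mm/s


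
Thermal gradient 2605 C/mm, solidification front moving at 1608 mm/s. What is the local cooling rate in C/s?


CR = 2605 * 1608 = 4188840 C/s


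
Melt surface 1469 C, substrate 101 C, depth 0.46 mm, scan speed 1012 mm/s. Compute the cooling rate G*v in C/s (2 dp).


G = (1469-101)/0.46 = 2973.91304348 C/mm
CR = 2973.91304348 * 1012 = 3009600.0 C/s


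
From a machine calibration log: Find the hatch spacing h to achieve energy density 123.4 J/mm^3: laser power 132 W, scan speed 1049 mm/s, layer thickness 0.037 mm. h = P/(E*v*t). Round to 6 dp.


h = 132 / (123.4*1049*0.037) = 0.02756 mm


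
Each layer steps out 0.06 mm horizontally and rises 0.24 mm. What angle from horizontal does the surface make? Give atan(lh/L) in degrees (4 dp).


angle = atan(0.24/0.06) = 75.9638 degrees


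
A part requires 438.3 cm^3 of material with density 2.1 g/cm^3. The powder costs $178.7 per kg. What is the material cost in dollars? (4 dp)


Mass = 438.3*2.1/1000 = 0.92043 kg
Cost = 0.92043 * 178.7 = 164.4808 $


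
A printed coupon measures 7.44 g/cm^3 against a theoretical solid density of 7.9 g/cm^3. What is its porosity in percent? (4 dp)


Porosity = (1-7.44/7.9)*100 = 5.8228 %


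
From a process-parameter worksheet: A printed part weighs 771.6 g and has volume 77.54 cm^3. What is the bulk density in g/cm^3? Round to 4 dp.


rho = 771.6 / 77.54 = 9.951 g/cm^3


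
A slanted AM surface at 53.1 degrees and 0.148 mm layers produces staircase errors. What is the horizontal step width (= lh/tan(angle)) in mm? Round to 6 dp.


step = 0.148 / tan(53.1) = 0.111122 mm


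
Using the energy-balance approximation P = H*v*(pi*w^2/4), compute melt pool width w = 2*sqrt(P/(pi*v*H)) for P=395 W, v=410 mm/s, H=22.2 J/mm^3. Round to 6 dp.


w = 2*sqrt(395/(pi*410*22.2)) = 0.235063 mm


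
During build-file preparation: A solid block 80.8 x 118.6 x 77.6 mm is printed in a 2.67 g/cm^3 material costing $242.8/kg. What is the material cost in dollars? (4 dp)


V = 80.8 * 118.6 * 77.6 = 743631.488 mm^3 = 743.631488 cm^3
Mass = 743.631488 * 2.67 / 1000 = 1.98549607 kg
Cost = 1.98549607 * 242.8 = 482.0784 $


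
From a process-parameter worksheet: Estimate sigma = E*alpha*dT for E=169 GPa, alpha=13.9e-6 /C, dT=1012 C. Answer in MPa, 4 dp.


sigma = 169*1000 * 13.9e-6 * 1012 = 2377.2892 MPa


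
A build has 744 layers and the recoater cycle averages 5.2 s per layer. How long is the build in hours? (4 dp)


t = 744 * 5.2 / 3600 = 1.0747 hrs


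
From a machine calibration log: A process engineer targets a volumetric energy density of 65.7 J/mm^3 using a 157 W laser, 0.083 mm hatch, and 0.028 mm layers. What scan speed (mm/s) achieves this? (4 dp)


v = 157 / (65.7*0.083*0.028) = 1028.2487 mm/s


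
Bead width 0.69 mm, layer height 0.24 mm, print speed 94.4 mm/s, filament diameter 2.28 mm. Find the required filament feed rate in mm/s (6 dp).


Q = 0.69 * 0.24 * 94.4 = 15.63264 mm^3/s
A_fil = pi*(2.28/2)^2 = 4.08281381 mm^2
v_feed = 15.63264 / 4.08281381 = 3.828889 mm/s


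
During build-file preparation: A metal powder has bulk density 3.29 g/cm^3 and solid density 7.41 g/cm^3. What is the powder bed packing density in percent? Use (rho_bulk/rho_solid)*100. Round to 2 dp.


Packing = (3.29/7.41)*100 = 44.4 %


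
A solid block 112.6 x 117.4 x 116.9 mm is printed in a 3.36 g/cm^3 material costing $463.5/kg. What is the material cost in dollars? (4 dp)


V = 112.6 * 117.4 * 116.9 = 1545329.156 mm^3 = 1545.329156 cm^3
Mass = 1545.329156 * 3.36 / 1000 = 5.19230596 kg
Cost = 5.19230596 * 463.5 = 2406.6338 $


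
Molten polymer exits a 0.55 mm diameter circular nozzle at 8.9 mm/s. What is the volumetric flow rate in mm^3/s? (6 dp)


A = pi*(0.55/2)^2 = 0.23758294 mm^2
Q = 0.23758294 * 8.9 = 2.114488 mm^3/s


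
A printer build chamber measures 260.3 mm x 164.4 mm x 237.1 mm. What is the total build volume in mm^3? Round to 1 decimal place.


V = 260.3 * 164.4 * 237.1 = 10146296.2 mm^3


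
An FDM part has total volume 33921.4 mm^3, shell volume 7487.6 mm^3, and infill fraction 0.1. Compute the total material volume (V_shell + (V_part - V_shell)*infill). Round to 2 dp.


V_infill = (33921.4 - 7487.6) * 0.1 = 2643.38
V_total = 7487.6 + 2643.38 = 10130.98 mm^3


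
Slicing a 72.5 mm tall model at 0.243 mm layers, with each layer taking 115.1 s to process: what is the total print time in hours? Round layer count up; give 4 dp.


Layers = ceil(72.5/0.243) = 299
t = 299 * 115.1 / 3600 = 9.5597 hrs


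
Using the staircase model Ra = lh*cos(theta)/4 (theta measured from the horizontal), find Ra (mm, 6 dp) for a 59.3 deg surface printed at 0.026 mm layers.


Ra = 0.026 * cos(59.3) / 4 = 0.003319 mm


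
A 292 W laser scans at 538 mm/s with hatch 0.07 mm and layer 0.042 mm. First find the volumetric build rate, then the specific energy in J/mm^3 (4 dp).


Build rate = 538 * 0.07 * 0.042 = 1.58172 mm^3/s
SE = 292 / 1.58172 = 184.6092 J/mm^3


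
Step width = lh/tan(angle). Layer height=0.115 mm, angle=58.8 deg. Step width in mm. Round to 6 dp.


step = 0.115 / tan(58.8) = 0.069646 mm


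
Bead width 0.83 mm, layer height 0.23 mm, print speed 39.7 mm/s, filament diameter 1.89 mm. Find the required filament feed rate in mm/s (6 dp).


Q = 0.83 * 0.23 * 39.7 = 7.57873 mm^3/s
A_fil = pi*(1.89/2)^2 = 2.80552078 mm^2
v_feed = 7.57873 / 2.80552078 = 2.701363 mm/s


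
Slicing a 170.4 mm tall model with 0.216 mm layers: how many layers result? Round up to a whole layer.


Layers = ceil(170.4/0.216) = 789


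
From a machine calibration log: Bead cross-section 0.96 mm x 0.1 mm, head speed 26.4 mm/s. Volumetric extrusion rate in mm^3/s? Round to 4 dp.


Rate = 0.96 * 0.1 * 26.4 = 2.5344 mm^3/s


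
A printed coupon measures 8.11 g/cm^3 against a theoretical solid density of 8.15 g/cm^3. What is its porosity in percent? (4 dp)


Porosity = (1-8.11/8.15)*100 = 0.4908 %


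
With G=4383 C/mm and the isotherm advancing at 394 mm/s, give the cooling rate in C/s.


CR = 4383 * 394 = 1726902 C/s


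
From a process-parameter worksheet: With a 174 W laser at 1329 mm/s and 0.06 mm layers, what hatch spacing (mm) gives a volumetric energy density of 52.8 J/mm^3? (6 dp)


h = 174 / (52.8*1329*0.06) = 0.041327 mm


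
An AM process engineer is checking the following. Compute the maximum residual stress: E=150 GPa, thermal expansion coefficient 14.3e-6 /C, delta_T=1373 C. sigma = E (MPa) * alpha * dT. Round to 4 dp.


sigma = 150*1000 * 14.3e-6 * 1373 = 2945.085 MPa


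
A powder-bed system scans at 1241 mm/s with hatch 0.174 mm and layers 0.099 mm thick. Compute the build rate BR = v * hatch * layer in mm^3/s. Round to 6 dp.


Rate = 1241 * 0.174 * 0.099 = 21.377466 mm^3/s


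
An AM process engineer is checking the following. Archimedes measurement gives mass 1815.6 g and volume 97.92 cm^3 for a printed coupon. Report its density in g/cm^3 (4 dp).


rho = 1815.6 / 97.92 = 18.5417 g/cm^3


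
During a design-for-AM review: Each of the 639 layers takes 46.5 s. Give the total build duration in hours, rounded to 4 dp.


t = 639 * 46.5 / 3600 = 8.2538 hrs


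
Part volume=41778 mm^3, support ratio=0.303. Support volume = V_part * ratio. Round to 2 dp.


V_support = 41778 * 0.303 = 12658.73 mm^3


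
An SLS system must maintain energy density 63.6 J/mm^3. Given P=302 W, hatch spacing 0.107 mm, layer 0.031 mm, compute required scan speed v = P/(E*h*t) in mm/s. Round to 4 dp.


v = 302 / (63.6*0.107*0.031) = 1431.5429 mm/s
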